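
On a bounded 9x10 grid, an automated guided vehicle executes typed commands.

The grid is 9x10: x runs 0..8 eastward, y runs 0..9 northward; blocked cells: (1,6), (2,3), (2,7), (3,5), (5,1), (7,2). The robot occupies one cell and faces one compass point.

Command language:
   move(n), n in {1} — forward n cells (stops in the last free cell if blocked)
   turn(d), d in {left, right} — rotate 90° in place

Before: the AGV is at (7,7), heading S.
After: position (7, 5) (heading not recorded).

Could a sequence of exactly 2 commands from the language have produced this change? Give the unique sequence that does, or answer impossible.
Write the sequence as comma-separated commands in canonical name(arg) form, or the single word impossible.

initial: at (7,7), heading S
step 1 (move(1)): at (7,6), heading S
step 2 (move(1)): at (7,5), heading S
no other 2-command option fits: unique.

move(1), move(1)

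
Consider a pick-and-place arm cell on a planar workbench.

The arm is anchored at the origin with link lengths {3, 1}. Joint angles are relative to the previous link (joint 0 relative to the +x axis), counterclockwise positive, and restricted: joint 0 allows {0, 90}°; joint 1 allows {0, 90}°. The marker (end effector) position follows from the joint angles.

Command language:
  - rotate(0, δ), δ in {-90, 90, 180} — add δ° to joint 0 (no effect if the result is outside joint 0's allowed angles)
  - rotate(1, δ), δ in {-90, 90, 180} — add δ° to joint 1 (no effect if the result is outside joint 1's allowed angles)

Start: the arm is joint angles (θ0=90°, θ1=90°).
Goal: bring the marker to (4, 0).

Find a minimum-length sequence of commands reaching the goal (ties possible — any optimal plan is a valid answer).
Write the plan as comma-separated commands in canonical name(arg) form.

rotate(1, -90), rotate(0, -90)

t0: joint angles (θ0=90°, θ1=90°)
step 1 (rotate(1, -90)): joint angles (θ0=90°, θ1=0°)
step 2 (rotate(0, -90)): joint angles (θ0=0°, θ1=0°)
shorter routes all fall short; 2 is best.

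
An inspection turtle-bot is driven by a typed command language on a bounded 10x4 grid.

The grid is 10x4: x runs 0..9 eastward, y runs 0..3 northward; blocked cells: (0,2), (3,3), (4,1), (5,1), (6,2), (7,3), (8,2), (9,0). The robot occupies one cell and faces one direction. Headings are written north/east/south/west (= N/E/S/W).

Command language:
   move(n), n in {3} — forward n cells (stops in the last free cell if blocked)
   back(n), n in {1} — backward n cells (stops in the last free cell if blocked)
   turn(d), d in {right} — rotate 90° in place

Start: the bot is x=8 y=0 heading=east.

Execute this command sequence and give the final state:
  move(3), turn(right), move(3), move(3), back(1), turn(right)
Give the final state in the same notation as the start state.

x=8 y=1 heading=west

t0: x=8 y=0 heading=east
[1] after move(3): x=8 y=0 heading=east
[2] after turn(right): x=8 y=0 heading=south
[3] after move(3): x=8 y=0 heading=south
[4] after move(3): x=8 y=0 heading=south
[5] after back(1): x=8 y=1 heading=south
[6] after turn(right): x=8 y=1 heading=west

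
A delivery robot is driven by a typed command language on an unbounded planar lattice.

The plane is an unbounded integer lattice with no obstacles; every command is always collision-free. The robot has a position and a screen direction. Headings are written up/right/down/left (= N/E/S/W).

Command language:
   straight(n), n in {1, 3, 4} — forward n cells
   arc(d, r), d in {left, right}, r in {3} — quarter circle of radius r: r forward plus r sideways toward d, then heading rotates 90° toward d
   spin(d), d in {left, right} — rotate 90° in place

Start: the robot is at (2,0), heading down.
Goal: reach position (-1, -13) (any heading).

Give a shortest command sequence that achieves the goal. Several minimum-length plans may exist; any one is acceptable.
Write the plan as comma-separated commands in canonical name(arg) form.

straight(3), straight(3), straight(4), arc(right, 3)

start: at (2,0), heading down
t=1 straight(3) ⇒ at (2,-3), heading down
t=2 straight(3) ⇒ at (2,-6), heading down
t=3 straight(4) ⇒ at (2,-10), heading down
t=4 arc(right, 3) ⇒ at (-1,-13), heading left
minimal: 4 command(s), checked below 4.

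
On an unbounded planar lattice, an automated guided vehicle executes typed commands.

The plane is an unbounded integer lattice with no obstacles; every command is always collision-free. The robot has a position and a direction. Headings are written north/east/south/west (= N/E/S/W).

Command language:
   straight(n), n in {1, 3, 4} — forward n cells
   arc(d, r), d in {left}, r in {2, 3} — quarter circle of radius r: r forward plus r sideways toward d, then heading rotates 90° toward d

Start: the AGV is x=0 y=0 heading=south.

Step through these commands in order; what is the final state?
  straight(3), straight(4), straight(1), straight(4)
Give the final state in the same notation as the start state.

begin: x=0 y=0 heading=south
1. straight(3) → x=0 y=-3 heading=south
2. straight(4) → x=0 y=-7 heading=south
3. straight(1) → x=0 y=-8 heading=south
4. straight(4) → x=0 y=-12 heading=south

x=0 y=-12 heading=south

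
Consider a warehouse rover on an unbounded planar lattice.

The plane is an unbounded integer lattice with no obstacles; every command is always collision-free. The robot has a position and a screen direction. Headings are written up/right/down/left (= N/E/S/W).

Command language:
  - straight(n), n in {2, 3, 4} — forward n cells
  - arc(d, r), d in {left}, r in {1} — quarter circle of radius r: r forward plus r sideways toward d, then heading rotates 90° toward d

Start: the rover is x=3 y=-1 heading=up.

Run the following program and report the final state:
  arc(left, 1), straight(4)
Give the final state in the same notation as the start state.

x=-2 y=0 heading=left

start: x=3 y=-1 heading=up
step 1 (arc(left, 1)): x=2 y=0 heading=left
step 2 (straight(4)): x=-2 y=0 heading=left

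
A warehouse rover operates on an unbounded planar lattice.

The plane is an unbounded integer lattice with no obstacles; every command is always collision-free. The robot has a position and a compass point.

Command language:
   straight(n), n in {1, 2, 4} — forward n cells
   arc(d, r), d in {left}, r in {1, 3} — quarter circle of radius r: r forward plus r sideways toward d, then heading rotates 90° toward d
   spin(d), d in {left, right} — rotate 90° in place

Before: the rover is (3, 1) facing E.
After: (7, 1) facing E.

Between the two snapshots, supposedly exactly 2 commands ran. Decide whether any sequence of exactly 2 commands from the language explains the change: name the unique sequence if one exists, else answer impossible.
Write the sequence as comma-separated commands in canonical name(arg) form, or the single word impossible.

straight(2), straight(2)

key: still facing E at the end — nothing in the sequence rotates
t0: (3, 1) facing E
[1] after straight(2): (5, 1) facing E
[2] after straight(2): (7, 1) facing E
no rival 2-sequence matches.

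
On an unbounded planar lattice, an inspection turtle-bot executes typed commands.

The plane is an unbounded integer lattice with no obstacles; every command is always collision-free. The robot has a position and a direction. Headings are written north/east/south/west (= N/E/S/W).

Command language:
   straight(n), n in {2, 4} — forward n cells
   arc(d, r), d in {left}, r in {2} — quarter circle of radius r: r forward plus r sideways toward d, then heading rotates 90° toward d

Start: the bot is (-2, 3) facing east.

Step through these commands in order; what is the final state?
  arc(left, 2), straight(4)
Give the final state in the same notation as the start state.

(0, 9) facing north

start: (-2, 3) facing east
[1] after arc(left, 2): (0, 5) facing north
[2] after straight(4): (0, 9) facing north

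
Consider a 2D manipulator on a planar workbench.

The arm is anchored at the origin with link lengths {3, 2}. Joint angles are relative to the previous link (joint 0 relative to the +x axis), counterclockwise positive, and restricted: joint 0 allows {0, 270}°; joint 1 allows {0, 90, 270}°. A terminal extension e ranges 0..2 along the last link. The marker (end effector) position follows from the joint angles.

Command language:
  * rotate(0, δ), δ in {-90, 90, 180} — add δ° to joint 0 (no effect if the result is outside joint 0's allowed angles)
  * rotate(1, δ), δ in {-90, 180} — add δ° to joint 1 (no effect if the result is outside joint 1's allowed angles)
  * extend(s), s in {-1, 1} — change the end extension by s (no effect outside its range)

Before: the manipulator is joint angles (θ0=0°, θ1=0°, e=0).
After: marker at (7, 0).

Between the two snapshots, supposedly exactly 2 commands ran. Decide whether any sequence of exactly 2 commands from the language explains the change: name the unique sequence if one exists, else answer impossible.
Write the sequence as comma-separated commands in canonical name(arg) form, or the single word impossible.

begin: joint angles (θ0=0°, θ1=0°, e=0)
[1] after extend(1): joint angles (θ0=0°, θ1=0°, e=1)
[2] after extend(1): joint angles (θ0=0°, θ1=0°, e=2)
uniquely the one of 49 2-step routes that fits.

extend(1), extend(1)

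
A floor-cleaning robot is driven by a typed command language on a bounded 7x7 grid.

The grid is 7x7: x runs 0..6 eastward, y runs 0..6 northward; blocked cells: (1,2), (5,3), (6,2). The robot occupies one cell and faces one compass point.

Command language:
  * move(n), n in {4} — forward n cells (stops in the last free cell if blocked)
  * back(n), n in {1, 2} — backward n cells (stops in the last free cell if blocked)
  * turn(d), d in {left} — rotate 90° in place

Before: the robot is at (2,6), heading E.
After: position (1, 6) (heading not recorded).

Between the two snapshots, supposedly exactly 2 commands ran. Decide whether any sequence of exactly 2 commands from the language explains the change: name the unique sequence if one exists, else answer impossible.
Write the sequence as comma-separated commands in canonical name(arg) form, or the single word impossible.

back(1), turn(left)

key: order matters: swapping back(1) and turn(left) lands elsewhere
begin: at (2,6), heading E
[1] after back(1): at (1,6), heading E
[2] after turn(left): at (1,6), heading N
no other 2-command option fits: unique.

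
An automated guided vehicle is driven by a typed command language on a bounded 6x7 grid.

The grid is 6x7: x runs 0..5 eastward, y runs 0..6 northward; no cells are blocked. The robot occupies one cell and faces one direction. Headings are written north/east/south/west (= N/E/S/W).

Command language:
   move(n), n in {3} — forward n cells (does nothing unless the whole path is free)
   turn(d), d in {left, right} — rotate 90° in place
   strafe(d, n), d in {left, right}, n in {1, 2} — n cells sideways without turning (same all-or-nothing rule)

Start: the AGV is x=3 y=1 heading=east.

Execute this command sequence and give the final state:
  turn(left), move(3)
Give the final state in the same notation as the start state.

initial: x=3 y=1 heading=east
1. turn(left) → x=3 y=1 heading=north
2. move(3) → x=3 y=4 heading=north

x=3 y=4 heading=north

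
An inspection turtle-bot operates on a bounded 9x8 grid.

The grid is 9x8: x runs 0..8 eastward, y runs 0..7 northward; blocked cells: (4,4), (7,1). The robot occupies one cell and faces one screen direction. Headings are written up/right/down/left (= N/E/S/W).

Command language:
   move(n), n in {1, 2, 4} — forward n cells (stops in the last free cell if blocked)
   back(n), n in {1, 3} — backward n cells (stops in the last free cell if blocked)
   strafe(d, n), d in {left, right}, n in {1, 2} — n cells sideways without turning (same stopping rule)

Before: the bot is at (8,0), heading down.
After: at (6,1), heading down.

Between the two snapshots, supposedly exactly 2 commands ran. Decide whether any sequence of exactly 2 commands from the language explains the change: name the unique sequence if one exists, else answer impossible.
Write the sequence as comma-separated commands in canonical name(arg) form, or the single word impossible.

key: running back(1) before strafe(right, 2) would end elsewhere — order is forced
from: at (8,0), heading down
1. strafe(right, 2) → at (6,0), heading down
2. back(1) → at (6,1), heading down
all 81 alternatives checked — unique.

strafe(right, 2), back(1)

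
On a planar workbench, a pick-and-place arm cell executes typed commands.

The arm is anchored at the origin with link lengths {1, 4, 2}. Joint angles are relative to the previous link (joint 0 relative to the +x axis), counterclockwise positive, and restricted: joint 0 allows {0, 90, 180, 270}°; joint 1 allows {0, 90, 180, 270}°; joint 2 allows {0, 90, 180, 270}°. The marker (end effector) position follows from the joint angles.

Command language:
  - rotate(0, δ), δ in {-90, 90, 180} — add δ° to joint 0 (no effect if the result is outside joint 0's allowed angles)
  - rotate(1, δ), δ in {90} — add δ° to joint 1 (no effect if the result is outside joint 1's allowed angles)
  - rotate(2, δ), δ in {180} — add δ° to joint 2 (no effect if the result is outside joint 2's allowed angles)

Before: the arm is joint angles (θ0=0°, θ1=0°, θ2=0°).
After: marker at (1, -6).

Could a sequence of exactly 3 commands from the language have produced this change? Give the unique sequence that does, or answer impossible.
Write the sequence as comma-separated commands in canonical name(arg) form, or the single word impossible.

rotate(1, 90), rotate(1, 90), rotate(1, 90)

t0: joint angles (θ0=0°, θ1=0°, θ2=0°)
t=1 rotate(1, 90) ⇒ joint angles (θ0=0°, θ1=90°, θ2=0°)
t=2 rotate(1, 90) ⇒ joint angles (θ0=0°, θ1=180°, θ2=0°)
t=3 rotate(1, 90) ⇒ joint angles (θ0=0°, θ1=270°, θ2=0°)
no other 3-command option fits: unique.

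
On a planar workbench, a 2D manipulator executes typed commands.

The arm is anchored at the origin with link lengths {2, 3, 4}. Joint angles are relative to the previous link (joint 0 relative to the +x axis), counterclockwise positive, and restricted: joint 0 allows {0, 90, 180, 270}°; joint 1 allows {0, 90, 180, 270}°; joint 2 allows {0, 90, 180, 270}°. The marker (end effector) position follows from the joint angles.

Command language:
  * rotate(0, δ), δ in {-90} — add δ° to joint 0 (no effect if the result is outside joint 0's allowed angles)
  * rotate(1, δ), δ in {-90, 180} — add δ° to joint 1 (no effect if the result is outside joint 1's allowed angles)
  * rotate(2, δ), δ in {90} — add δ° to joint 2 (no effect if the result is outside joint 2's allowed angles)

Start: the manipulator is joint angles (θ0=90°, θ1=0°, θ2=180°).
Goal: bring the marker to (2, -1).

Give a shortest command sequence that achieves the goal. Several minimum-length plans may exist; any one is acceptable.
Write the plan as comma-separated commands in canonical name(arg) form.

t0: joint angles (θ0=90°, θ1=0°, θ2=180°)
1. rotate(1, -90) → joint angles (θ0=90°, θ1=270°, θ2=180°)
2. rotate(1, 180) → joint angles (θ0=90°, θ1=90°, θ2=180°)
3. rotate(0, -90) → joint angles (θ0=0°, θ1=90°, θ2=180°)
minimal: 3 command(s), checked below 3.

rotate(1, -90), rotate(1, 180), rotate(0, -90)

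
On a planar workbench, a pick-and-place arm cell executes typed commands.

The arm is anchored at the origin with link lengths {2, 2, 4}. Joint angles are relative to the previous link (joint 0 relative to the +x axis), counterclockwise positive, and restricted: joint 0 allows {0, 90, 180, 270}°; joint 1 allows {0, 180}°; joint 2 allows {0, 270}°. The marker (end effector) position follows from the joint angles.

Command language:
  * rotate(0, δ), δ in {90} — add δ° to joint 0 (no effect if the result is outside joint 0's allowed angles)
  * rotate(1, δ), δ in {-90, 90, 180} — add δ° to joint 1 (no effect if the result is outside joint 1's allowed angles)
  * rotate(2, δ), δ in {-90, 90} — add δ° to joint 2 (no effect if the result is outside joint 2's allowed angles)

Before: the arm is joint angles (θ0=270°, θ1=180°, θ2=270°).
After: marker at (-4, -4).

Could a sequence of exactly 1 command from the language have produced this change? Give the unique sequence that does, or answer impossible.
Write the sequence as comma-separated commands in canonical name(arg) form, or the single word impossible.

t0: joint angles (θ0=270°, θ1=180°, θ2=270°)
t=1 rotate(1, 180) ⇒ joint angles (θ0=270°, θ1=0°, θ2=270°)
all 6 alternatives checked — unique.

rotate(1, 180)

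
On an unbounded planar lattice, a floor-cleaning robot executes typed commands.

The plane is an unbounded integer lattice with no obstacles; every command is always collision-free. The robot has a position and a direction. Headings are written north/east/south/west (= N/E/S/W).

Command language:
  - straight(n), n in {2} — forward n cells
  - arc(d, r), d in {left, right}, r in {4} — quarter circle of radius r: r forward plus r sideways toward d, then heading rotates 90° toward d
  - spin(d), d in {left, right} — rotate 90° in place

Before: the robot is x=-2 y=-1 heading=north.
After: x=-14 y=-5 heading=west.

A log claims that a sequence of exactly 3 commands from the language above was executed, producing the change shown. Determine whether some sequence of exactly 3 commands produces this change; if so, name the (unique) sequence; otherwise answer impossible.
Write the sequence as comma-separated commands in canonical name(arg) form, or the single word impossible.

key: cell and facing (now W) both changed — the 3 commands mix motion and turning
start: x=-2 y=-1 heading=north
t=1 arc(left, 4) ⇒ x=-6 y=3 heading=west
t=2 arc(left, 4) ⇒ x=-10 y=-1 heading=south
t=3 arc(right, 4) ⇒ x=-14 y=-5 heading=west
no rival 3-sequence matches.

arc(left, 4), arc(left, 4), arc(right, 4)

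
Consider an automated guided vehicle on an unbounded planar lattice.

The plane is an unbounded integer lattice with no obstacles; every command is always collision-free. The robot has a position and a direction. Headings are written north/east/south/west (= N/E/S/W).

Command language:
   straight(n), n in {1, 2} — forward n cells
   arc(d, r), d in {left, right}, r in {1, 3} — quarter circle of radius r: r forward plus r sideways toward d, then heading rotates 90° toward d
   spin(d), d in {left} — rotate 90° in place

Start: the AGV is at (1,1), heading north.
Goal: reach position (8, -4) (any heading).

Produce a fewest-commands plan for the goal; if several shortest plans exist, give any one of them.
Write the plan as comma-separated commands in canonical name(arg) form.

start: at (1,1), heading north
step 1 (arc(right, 1)): at (2,2), heading east
step 2 (arc(right, 3)): at (5,-1), heading south
step 3 (arc(left, 3)): at (8,-4), heading east
nothing shorter than 3 reaches the goal.

arc(right, 1), arc(right, 3), arc(left, 3)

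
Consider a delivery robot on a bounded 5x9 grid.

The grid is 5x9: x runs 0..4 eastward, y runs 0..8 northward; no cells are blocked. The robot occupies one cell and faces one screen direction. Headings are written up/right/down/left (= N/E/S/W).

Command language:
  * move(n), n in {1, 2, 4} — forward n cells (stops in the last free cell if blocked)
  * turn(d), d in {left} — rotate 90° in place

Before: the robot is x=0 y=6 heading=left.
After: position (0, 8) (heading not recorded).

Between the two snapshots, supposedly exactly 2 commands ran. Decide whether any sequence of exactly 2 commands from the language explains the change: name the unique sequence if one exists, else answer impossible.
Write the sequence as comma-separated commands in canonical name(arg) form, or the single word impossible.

checked all 2-command options: none fits.

impossible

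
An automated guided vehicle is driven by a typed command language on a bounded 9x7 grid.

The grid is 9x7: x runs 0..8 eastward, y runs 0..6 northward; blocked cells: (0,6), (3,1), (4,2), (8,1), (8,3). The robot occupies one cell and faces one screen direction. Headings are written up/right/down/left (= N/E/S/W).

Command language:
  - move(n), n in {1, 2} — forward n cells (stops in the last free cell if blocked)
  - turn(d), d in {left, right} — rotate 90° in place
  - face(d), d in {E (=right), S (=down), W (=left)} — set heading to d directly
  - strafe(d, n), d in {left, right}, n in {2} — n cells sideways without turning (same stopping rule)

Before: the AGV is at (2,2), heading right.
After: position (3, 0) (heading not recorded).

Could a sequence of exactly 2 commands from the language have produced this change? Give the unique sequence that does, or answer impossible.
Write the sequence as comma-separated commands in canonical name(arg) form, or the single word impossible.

strafe(right, 2), move(1)

key: order matters: swapping strafe(right, 2) and move(1) lands elsewhere
begin: at (2,2), heading right
t=1 strafe(right, 2) ⇒ at (2,0), heading right
t=2 move(1) ⇒ at (3,0), heading right
no rival 2-sequence matches.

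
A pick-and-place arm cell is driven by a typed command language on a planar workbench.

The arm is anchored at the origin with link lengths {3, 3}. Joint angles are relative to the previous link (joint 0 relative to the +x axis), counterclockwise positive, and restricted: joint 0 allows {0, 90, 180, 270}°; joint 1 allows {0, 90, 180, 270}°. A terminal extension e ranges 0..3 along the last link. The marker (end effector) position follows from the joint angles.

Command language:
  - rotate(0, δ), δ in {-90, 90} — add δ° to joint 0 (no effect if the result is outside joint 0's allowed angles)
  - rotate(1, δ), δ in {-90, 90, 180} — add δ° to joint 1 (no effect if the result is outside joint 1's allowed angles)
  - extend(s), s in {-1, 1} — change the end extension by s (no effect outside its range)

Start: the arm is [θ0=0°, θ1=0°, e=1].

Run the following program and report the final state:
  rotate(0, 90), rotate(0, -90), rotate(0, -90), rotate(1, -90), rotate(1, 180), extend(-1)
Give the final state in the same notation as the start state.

initial: [θ0=0°, θ1=0°, e=1]
[1] after rotate(0, 90): [θ0=90°, θ1=0°, e=1]
[2] after rotate(0, -90): [θ0=0°, θ1=0°, e=1]
[3] after rotate(0, -90): [θ0=270°, θ1=0°, e=1]
[4] after rotate(1, -90): [θ0=270°, θ1=270°, e=1]
[5] after rotate(1, 180): [θ0=270°, θ1=90°, e=1]
[6] after extend(-1): [θ0=270°, θ1=90°, e=0]

[θ0=270°, θ1=90°, e=0]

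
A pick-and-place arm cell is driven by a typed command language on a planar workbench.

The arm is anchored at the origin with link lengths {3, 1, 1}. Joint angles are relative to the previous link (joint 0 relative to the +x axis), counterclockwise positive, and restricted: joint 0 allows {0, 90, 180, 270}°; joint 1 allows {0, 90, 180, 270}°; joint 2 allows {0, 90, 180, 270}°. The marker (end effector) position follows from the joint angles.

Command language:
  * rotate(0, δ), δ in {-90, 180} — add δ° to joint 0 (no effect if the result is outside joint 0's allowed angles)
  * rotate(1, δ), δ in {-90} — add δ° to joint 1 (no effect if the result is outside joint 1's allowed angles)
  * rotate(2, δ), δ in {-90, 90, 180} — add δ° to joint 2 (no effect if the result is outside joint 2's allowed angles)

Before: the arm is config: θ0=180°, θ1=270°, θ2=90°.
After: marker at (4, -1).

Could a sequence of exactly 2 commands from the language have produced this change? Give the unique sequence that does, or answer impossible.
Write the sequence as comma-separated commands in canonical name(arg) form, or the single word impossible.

initial: config: θ0=180°, θ1=270°, θ2=90°
1. rotate(0, -90) → config: θ0=90°, θ1=270°, θ2=90°
2. rotate(0, -90) → config: θ0=0°, θ1=270°, θ2=90°
no other 2-command option fits: unique.

rotate(0, -90), rotate(0, -90)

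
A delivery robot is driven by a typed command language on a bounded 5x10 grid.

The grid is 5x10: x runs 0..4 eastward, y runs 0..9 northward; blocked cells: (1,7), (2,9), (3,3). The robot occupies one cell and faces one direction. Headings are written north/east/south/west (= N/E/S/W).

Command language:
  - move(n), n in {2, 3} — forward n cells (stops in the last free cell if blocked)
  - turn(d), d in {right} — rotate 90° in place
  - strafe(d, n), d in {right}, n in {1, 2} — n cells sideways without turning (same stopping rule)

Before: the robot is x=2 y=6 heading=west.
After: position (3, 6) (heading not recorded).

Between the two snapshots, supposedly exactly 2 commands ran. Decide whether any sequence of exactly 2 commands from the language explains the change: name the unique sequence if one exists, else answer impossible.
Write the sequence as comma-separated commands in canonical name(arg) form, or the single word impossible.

turn(right), strafe(right, 1)

key: order matters: swapping turn(right) and strafe(right, 1) lands elsewhere
start: x=2 y=6 heading=west
t=1 turn(right) ⇒ x=2 y=6 heading=north
t=2 strafe(right, 1) ⇒ x=3 y=6 heading=north
all 25 alternatives checked — unique.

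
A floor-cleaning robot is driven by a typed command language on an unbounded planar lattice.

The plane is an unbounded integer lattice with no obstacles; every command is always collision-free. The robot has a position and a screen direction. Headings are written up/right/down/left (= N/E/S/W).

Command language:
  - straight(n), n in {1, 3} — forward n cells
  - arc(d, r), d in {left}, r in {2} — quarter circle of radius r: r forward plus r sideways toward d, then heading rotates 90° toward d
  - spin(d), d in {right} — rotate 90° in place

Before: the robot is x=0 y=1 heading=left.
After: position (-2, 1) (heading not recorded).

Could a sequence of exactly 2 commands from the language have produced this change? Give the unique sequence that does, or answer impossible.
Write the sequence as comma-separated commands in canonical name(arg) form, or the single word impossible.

straight(1), straight(1)

begin: x=0 y=1 heading=left
step 1 (straight(1)): x=-1 y=1 heading=left
step 2 (straight(1)): x=-2 y=1 heading=left
no rival 2-sequence matches.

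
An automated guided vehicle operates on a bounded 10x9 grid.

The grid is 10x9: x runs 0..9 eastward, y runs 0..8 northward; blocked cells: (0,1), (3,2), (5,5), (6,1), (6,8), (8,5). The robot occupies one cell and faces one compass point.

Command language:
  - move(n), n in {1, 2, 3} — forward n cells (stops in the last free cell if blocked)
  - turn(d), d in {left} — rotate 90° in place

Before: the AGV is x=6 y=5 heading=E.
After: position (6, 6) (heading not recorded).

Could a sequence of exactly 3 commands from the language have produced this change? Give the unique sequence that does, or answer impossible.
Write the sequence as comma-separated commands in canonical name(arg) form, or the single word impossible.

t0: x=6 y=5 heading=E
[1] after turn(left): x=6 y=5 heading=N
[2] after move(1): x=6 y=6 heading=N
[3] after turn(left): x=6 y=6 heading=W
no other 3-command option fits: unique.

turn(left), move(1), turn(left)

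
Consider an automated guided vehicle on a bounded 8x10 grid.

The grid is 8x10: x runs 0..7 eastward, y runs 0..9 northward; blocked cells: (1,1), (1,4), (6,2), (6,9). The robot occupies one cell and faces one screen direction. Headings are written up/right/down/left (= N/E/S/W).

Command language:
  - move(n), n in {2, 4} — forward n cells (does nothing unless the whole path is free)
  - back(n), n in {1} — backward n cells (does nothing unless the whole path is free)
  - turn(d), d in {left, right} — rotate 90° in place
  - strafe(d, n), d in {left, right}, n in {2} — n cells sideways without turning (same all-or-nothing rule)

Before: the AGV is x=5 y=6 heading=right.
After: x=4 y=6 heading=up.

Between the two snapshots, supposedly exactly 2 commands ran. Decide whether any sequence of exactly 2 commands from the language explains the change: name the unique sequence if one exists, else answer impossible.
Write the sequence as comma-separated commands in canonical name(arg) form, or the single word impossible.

back(1), turn(left)

key: position moved to (4,6) AND the heading swung to N — translation plus rotation needed
begin: x=5 y=6 heading=right
[1] after back(1): x=4 y=6 heading=right
[2] after turn(left): x=4 y=6 heading=up
no other 2-command option fits: unique.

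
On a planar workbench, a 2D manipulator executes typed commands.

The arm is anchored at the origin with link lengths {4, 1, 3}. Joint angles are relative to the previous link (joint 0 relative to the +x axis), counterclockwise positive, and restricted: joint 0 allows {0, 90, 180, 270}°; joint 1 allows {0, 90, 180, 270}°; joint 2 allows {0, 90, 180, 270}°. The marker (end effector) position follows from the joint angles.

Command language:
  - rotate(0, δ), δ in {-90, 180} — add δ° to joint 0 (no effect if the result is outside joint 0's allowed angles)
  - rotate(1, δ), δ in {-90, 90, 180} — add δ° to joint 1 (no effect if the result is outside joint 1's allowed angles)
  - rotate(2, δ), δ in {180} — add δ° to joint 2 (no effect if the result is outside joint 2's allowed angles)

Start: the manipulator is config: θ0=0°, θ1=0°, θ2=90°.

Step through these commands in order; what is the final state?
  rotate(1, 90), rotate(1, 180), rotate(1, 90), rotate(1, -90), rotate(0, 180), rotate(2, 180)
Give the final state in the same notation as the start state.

config: θ0=180°, θ1=270°, θ2=270°

begin: config: θ0=0°, θ1=0°, θ2=90°
[1] after rotate(1, 90): config: θ0=0°, θ1=90°, θ2=90°
[2] after rotate(1, 180): config: θ0=0°, θ1=270°, θ2=90°
[3] after rotate(1, 90): config: θ0=0°, θ1=0°, θ2=90°
[4] after rotate(1, -90): config: θ0=0°, θ1=270°, θ2=90°
[5] after rotate(0, 180): config: θ0=180°, θ1=270°, θ2=90°
[6] after rotate(2, 180): config: θ0=180°, θ1=270°, θ2=270°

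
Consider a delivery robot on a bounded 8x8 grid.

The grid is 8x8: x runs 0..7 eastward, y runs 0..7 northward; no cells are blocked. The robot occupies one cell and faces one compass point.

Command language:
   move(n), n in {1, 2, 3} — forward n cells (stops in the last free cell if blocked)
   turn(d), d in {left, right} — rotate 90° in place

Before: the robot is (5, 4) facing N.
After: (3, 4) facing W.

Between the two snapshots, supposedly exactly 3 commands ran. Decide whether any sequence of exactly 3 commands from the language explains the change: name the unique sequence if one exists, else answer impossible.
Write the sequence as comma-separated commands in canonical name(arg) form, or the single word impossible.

turn(left), move(1), move(1)

key: order matters: swapping turn(left) and move(1) lands elsewhere
t0: (5, 4) facing N
step 1 (turn(left)): (5, 4) facing W
step 2 (move(1)): (4, 4) facing W
step 3 (move(1)): (3, 4) facing W
no other 3-command option fits: unique.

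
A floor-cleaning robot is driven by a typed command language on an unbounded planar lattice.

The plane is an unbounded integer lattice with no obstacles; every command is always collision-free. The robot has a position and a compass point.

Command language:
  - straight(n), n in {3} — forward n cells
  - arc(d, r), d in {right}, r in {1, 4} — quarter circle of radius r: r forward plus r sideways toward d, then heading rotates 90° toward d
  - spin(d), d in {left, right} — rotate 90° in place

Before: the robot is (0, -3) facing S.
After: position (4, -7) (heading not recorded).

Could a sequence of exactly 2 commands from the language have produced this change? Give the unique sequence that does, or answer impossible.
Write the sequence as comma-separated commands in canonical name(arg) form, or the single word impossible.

key: running arc(right, 4) before spin(left) would end elsewhere — order is forced
initial: (0, -3) facing S
[1] after spin(left): (0, -3) facing E
[2] after arc(right, 4): (4, -7) facing S
no other 2-command option fits: unique.

spin(left), arc(right, 4)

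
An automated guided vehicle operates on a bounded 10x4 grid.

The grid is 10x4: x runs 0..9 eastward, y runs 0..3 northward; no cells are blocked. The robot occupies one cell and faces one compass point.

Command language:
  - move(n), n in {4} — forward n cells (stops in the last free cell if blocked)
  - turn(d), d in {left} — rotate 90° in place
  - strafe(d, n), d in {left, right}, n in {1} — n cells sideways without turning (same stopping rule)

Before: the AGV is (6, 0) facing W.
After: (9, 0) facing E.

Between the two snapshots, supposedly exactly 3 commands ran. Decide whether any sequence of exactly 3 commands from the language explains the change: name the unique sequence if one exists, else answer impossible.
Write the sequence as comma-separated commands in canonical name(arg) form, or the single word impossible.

turn(left), turn(left), move(4)

key: running move(4) before turn(left) would end elsewhere — order is forced
initial: (6, 0) facing W
[1] after turn(left): (6, 0) facing S
[2] after turn(left): (6, 0) facing E
[3] after move(4): (9, 0) facing E
no rival 3-sequence matches.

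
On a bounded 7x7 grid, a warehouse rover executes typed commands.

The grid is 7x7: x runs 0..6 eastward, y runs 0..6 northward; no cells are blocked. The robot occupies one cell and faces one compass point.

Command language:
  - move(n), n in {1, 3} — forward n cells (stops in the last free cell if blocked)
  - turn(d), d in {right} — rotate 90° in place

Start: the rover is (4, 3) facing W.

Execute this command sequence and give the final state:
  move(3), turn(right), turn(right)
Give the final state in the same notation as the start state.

(1, 3) facing E

begin: (4, 3) facing W
step 1 (move(3)): (1, 3) facing W
step 2 (turn(right)): (1, 3) facing N
step 3 (turn(right)): (1, 3) facing E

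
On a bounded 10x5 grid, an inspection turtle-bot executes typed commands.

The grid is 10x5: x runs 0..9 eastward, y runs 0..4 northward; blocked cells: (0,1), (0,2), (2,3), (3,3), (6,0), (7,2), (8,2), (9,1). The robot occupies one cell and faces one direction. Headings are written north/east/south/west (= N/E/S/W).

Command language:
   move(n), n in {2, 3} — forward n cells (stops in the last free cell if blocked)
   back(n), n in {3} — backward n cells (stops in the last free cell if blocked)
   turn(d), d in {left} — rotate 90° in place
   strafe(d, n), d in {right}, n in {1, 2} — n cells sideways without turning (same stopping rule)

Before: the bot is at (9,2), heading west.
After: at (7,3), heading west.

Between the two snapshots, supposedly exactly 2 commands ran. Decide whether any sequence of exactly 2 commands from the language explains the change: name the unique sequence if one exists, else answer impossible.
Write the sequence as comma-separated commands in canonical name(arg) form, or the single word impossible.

strafe(right, 1), move(2)

key: heading stays W — no command in the sequence turns
t0: at (9,2), heading west
t=1 strafe(right, 1) ⇒ at (9,3), heading west
t=2 move(2) ⇒ at (7,3), heading west
no other 2-command option fits: unique.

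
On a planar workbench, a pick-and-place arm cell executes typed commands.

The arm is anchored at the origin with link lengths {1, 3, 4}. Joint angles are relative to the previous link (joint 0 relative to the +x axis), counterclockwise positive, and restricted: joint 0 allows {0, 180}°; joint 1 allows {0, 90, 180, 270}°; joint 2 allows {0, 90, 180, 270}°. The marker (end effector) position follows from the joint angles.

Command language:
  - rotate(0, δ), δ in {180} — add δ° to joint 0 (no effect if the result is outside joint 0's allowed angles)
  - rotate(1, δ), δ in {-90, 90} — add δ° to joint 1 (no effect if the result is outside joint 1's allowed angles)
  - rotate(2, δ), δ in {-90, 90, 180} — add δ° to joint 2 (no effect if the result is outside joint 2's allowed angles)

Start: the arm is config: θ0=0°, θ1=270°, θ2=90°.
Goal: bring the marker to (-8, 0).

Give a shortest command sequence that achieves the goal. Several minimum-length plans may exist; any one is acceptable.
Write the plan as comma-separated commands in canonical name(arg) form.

begin: config: θ0=0°, θ1=270°, θ2=90°
t=1 rotate(1, 90) ⇒ config: θ0=0°, θ1=0°, θ2=90°
t=2 rotate(0, 180) ⇒ config: θ0=180°, θ1=0°, θ2=90°
t=3 rotate(2, -90) ⇒ config: θ0=180°, θ1=0°, θ2=0°
nothing shorter than 3 reaches the goal.

rotate(1, 90), rotate(0, 180), rotate(2, -90)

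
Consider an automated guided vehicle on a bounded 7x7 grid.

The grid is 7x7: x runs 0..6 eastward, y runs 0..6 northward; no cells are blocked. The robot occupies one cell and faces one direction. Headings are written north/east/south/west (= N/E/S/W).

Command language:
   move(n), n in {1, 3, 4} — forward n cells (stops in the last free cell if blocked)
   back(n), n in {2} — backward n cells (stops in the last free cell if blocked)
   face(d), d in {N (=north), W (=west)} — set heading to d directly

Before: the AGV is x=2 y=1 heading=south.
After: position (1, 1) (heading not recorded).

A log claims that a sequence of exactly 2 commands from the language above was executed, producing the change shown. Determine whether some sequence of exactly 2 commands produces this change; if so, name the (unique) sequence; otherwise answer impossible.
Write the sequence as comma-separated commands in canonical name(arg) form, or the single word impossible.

face(W), move(1)

key: running move(1) before face(W) would end elsewhere — order is forced
begin: x=2 y=1 heading=south
[1] after face(W): x=2 y=1 heading=west
[2] after move(1): x=1 y=1 heading=west
all 36 alternatives checked — unique.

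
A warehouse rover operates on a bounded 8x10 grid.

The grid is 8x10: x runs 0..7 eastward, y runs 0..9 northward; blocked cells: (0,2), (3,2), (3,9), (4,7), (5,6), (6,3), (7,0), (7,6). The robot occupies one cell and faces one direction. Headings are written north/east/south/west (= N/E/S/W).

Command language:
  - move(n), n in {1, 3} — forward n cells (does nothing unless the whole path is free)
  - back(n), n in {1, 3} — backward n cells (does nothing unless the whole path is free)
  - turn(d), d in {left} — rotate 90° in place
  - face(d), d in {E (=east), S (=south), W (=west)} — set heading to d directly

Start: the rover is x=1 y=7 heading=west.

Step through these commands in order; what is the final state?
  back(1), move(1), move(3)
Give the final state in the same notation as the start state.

x=1 y=7 heading=west

from: x=1 y=7 heading=west
step 1 (back(1)): x=2 y=7 heading=west
step 2 (move(1)): x=1 y=7 heading=west
step 3 (move(3)): x=1 y=7 heading=west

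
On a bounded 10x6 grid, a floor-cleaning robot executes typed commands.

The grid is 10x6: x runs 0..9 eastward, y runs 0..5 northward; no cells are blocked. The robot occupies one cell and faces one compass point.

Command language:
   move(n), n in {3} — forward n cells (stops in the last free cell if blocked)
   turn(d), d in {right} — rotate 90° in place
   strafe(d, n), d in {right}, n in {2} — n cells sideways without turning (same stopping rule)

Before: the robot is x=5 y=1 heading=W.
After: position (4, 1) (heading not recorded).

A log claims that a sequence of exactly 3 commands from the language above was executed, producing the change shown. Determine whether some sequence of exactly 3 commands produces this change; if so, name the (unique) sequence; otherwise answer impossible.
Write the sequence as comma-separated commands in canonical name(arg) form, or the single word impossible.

key: order matters: swapping move(3) and strafe(right, 2) lands elsewhere
t0: x=5 y=1 heading=W
[1] after move(3): x=2 y=1 heading=W
[2] after turn(right): x=2 y=1 heading=N
[3] after strafe(right, 2): x=4 y=1 heading=N
all 27 alternatives checked — unique.

move(3), turn(right), strafe(right, 2)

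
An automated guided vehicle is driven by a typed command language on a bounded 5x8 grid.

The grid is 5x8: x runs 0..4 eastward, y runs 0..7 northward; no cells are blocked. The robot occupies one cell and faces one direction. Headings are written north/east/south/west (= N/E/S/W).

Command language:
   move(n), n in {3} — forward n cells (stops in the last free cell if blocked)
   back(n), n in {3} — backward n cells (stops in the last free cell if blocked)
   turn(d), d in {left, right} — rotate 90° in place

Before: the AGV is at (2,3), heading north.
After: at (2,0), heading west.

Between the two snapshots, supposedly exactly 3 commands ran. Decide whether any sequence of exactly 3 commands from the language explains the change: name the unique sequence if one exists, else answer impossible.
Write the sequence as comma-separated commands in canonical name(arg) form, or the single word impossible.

key: order matters: swapping back(3) and turn(left) lands elsewhere
start: at (2,3), heading north
[1] after back(3): at (2,0), heading north
[2] after back(3): at (2,0), heading north
[3] after turn(left): at (2,0), heading west
no other 3-command option fits: unique.

back(3), back(3), turn(left)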